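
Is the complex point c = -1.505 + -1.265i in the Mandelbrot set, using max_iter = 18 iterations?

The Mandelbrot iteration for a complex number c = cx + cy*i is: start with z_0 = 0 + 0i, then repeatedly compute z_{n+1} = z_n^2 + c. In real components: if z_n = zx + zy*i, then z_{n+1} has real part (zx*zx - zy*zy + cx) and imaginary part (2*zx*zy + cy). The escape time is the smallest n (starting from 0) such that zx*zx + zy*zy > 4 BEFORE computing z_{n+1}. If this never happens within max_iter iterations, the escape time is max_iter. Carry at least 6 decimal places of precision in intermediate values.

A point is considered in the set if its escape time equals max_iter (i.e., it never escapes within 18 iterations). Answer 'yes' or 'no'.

Answer: no

Derivation:
z_0 = 0 + 0i, c = -1.5050 + -1.2650i
Iter 1: z = -1.5050 + -1.2650i, |z|^2 = 3.8652
Iter 2: z = -0.8402 + 2.5426i, |z|^2 = 7.1710
Escaped at iteration 2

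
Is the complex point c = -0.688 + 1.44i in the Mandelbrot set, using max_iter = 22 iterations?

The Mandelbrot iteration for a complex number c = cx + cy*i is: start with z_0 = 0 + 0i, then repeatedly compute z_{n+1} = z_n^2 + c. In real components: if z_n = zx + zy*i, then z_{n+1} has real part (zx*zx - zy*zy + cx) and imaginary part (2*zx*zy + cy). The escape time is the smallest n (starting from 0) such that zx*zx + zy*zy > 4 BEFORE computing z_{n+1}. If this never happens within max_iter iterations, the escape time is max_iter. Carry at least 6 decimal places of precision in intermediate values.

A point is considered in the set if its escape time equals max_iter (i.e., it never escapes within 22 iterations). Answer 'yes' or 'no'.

z_0 = 0 + 0i, c = -0.6880 + 1.4400i
Iter 1: z = -0.6880 + 1.4400i, |z|^2 = 2.5469
Iter 2: z = -2.2883 + -0.5414i, |z|^2 = 5.5293
Escaped at iteration 2

Answer: no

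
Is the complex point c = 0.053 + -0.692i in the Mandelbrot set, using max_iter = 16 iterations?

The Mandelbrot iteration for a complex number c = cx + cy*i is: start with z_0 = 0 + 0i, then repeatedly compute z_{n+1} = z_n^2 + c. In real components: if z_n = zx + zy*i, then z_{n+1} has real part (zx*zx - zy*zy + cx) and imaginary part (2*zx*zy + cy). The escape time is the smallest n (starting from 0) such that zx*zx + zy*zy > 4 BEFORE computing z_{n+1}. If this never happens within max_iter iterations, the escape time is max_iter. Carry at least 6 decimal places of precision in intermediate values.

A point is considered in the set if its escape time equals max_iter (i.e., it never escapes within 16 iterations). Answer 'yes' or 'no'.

Answer: no

Derivation:
z_0 = 0 + 0i, c = 0.0530 + -0.6920i
Iter 1: z = 0.0530 + -0.6920i, |z|^2 = 0.4817
Iter 2: z = -0.4231 + -0.7654i, |z|^2 = 0.7647
Iter 3: z = -0.3538 + -0.0444i, |z|^2 = 0.1271
Iter 4: z = 0.1762 + -0.6606i, |z|^2 = 0.4674
Iter 5: z = -0.3523 + -0.9248i, |z|^2 = 0.9793
Iter 6: z = -0.6781 + -0.0404i, |z|^2 = 0.4614
Iter 7: z = 0.5112 + -0.6372i, |z|^2 = 0.6673
Iter 8: z = -0.0917 + -1.3434i, |z|^2 = 1.8133
Iter 9: z = -1.7434 + -0.4455i, |z|^2 = 3.2380
Iter 10: z = 2.8940 + 0.8615i, |z|^2 = 9.1175
Escaped at iteration 10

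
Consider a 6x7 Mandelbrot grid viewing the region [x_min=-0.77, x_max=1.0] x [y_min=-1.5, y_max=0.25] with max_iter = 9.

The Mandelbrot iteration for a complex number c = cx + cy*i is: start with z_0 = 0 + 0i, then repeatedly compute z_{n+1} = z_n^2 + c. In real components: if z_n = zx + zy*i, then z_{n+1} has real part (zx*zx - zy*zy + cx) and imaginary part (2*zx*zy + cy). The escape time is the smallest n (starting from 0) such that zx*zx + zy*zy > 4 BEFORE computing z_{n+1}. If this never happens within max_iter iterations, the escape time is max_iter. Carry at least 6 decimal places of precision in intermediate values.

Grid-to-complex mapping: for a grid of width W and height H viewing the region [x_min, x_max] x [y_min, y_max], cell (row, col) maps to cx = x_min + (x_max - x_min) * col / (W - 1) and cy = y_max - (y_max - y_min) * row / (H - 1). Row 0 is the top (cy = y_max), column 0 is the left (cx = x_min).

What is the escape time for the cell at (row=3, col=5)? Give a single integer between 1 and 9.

z_0 = 0 + 0i, c = 1.0000 + -0.6250i
Iter 1: z = 1.0000 + -0.6250i, |z|^2 = 1.3906
Iter 2: z = 1.6094 + -1.8750i, |z|^2 = 6.1057
Escaped at iteration 2

Answer: 2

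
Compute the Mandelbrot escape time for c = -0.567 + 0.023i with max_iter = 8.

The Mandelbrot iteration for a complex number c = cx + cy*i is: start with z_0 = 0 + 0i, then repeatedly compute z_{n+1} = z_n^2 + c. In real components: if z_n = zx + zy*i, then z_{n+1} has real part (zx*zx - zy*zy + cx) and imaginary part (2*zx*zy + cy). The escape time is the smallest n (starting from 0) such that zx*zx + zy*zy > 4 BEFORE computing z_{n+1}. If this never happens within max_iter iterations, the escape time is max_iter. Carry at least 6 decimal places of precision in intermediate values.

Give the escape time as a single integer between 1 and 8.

Answer: 8

Derivation:
z_0 = 0 + 0i, c = -0.5670 + 0.0230i
Iter 1: z = -0.5670 + 0.0230i, |z|^2 = 0.3220
Iter 2: z = -0.2460 + -0.0031i, |z|^2 = 0.0605
Iter 3: z = -0.5065 + 0.0245i, |z|^2 = 0.2571
Iter 4: z = -0.3111 + -0.0018i, |z|^2 = 0.0968
Iter 5: z = -0.4702 + 0.0241i, |z|^2 = 0.2217
Iter 6: z = -0.3465 + 0.0003i, |z|^2 = 0.1200
Iter 7: z = -0.4470 + 0.0228i, |z|^2 = 0.2003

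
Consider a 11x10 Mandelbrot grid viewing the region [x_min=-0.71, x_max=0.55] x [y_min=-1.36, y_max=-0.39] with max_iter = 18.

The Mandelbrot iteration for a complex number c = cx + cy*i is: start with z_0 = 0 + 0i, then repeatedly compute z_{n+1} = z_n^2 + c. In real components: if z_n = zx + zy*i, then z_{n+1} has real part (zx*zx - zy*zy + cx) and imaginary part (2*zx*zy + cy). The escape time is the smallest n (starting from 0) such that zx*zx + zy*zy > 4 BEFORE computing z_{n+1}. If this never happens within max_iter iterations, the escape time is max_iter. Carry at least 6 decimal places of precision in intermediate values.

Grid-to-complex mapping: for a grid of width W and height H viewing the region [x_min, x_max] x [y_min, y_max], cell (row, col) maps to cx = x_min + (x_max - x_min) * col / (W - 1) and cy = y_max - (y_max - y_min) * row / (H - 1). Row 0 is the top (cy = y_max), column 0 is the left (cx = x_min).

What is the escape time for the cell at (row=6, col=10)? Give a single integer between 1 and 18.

Answer: 2

Derivation:
z_0 = 0 + 0i, c = 0.5500 + -1.0367i
Iter 1: z = 0.5500 + -1.0367i, |z|^2 = 1.3772
Iter 2: z = -0.2222 + -2.1770i, |z|^2 = 4.7887
Escaped at iteration 2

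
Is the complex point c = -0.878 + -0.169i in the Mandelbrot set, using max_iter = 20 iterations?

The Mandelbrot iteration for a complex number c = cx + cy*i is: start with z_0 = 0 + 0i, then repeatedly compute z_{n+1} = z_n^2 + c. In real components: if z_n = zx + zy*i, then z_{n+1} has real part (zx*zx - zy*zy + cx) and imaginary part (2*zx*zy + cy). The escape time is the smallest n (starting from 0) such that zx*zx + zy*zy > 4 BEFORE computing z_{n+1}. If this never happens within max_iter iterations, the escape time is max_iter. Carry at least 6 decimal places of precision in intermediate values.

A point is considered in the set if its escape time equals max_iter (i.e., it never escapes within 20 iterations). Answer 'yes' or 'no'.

z_0 = 0 + 0i, c = -0.8780 + -0.1690i
Iter 1: z = -0.8780 + -0.1690i, |z|^2 = 0.7994
Iter 2: z = -0.1357 + 0.1278i, |z|^2 = 0.0347
Iter 3: z = -0.8759 + -0.2037i, |z|^2 = 0.8087
Iter 4: z = -0.1523 + 0.1878i, |z|^2 = 0.0584
Iter 5: z = -0.8901 + -0.2262i, |z|^2 = 0.8434
Iter 6: z = -0.1369 + 0.2336i, |z|^2 = 0.0733
Iter 7: z = -0.9138 + -0.2330i, |z|^2 = 0.8894
Iter 8: z = -0.0972 + 0.2568i, |z|^2 = 0.0754
Iter 9: z = -0.9345 + -0.2189i, |z|^2 = 0.9212
Iter 10: z = -0.0526 + 0.2401i, |z|^2 = 0.0604
Iter 11: z = -0.9329 + -0.1943i, |z|^2 = 0.9080
Iter 12: z = -0.0454 + 0.1935i, |z|^2 = 0.0395
Iter 13: z = -0.9134 + -0.1866i, |z|^2 = 0.8690
Iter 14: z = -0.0786 + 0.1718i, |z|^2 = 0.0357
Iter 15: z = -0.9014 + -0.1960i, |z|^2 = 0.8509
Iter 16: z = -0.1040 + 0.1843i, |z|^2 = 0.0448
Iter 17: z = -0.9012 + -0.2073i, |z|^2 = 0.8551
Iter 18: z = -0.1089 + 0.2047i, |z|^2 = 0.0538
Iter 19: z = -0.9080 + -0.2136i, |z|^2 = 0.8702
Did not escape in 20 iterations → in set

Answer: yes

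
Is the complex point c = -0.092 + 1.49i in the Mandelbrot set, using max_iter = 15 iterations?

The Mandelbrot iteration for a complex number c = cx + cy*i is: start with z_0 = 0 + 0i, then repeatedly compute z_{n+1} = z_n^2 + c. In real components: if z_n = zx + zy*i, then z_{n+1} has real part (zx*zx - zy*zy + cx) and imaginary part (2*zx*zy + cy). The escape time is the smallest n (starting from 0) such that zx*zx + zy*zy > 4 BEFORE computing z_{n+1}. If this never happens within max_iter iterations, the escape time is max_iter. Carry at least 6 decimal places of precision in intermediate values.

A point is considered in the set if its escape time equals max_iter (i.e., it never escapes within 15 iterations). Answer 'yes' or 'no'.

Answer: no

Derivation:
z_0 = 0 + 0i, c = -0.0920 + 1.4900i
Iter 1: z = -0.0920 + 1.4900i, |z|^2 = 2.2286
Iter 2: z = -2.3036 + 1.2158i, |z|^2 = 6.7850
Escaped at iteration 2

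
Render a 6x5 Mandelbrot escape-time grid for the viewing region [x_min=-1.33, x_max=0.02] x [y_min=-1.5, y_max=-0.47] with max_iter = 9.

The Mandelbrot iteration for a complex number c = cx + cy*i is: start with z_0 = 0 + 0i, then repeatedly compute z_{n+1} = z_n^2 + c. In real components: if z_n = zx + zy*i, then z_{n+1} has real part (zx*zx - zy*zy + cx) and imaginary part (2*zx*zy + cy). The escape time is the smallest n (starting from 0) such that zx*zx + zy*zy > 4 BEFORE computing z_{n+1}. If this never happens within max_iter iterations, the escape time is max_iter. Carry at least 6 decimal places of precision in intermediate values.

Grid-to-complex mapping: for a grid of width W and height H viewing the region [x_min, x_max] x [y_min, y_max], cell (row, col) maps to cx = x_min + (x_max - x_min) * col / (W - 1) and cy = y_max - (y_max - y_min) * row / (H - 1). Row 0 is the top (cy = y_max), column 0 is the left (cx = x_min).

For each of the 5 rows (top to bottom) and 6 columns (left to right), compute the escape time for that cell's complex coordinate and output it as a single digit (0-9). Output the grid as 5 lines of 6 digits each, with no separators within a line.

Answer: 456999
334699
333466
223333
122222

Derivation:
(row=0, col=0): c = -1.3300 + -0.4700i → escape time 4
(row=0, col=1): c = -1.0600 + -0.4700i → escape time 5
(row=0, col=2): c = -0.7900 + -0.4700i → escape time 6
(row=0, col=3): c = -0.5200 + -0.4700i → escape time 9
(row=0, col=4): c = -0.2500 + -0.4700i → escape time 9
(row=0, col=5): c = 0.0200 + -0.4700i → escape time 9
(row=1, col=0): c = -1.3300 + -0.7275i → escape time 3
(row=1, col=1): c = -1.0600 + -0.7275i → escape time 3
(row=1, col=2): c = -0.7900 + -0.7275i → escape time 4
(row=1, col=3): c = -0.5200 + -0.7275i → escape time 6
(row=1, col=4): c = -0.2500 + -0.7275i → escape time 9
(row=1, col=5): c = 0.0200 + -0.7275i → escape time 9
(row=2, col=0): c = -1.3300 + -0.9850i → escape time 3
(row=2, col=1): c = -1.0600 + -0.9850i → escape time 3
(row=2, col=2): c = -0.7900 + -0.9850i → escape time 3
(row=2, col=3): c = -0.5200 + -0.9850i → escape time 4
(row=2, col=4): c = -0.2500 + -0.9850i → escape time 6
(row=2, col=5): c = 0.0200 + -0.9850i → escape time 6
(row=3, col=0): c = -1.3300 + -1.2425i → escape time 2
(row=3, col=1): c = -1.0600 + -1.2425i → escape time 2
(row=3, col=2): c = -0.7900 + -1.2425i → escape time 3
(row=3, col=3): c = -0.5200 + -1.2425i → escape time 3
(row=3, col=4): c = -0.2500 + -1.2425i → escape time 3
(row=3, col=5): c = 0.0200 + -1.2425i → escape time 3
(row=4, col=0): c = -1.3300 + -1.5000i → escape time 1
(row=4, col=1): c = -1.0600 + -1.5000i → escape time 2
(row=4, col=2): c = -0.7900 + -1.5000i → escape time 2
(row=4, col=3): c = -0.5200 + -1.5000i → escape time 2
(row=4, col=4): c = -0.2500 + -1.5000i → escape time 2
(row=4, col=5): c = 0.0200 + -1.5000i → escape time 2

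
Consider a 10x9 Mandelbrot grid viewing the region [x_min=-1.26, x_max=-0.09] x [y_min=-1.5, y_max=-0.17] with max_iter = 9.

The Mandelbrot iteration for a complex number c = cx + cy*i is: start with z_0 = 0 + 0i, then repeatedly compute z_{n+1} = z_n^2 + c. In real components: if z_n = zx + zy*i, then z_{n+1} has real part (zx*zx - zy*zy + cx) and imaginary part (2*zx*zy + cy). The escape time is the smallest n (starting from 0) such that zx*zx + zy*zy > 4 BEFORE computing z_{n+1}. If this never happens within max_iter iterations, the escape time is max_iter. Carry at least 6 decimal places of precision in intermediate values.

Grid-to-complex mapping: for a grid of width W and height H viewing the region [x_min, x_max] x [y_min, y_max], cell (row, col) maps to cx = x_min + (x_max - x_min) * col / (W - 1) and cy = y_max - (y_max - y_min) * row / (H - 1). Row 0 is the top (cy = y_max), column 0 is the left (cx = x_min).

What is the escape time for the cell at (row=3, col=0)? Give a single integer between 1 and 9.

Answer: 3

Derivation:
z_0 = 0 + 0i, c = -1.2600 + -0.6688i
Iter 1: z = -1.2600 + -0.6688i, |z|^2 = 2.0348
Iter 2: z = -0.1196 + 1.0165i, |z|^2 = 1.0476
Iter 3: z = -2.2790 + -0.9120i, |z|^2 = 6.0253
Escaped at iteration 3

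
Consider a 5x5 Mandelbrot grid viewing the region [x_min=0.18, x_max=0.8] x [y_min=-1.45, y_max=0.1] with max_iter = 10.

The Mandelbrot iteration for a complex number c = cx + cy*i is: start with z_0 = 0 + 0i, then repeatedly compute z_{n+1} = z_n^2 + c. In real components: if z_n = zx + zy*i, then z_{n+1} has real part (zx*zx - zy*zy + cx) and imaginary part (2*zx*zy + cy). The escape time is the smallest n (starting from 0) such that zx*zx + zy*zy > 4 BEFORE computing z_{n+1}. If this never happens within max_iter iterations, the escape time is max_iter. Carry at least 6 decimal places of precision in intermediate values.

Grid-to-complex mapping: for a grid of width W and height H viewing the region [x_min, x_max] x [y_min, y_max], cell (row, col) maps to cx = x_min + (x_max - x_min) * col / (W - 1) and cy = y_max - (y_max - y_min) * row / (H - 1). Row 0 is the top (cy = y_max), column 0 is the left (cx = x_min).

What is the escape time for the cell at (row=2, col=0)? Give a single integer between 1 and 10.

Answer: 8

Derivation:
z_0 = 0 + 0i, c = 0.1800 + -0.6750i
Iter 1: z = 0.1800 + -0.6750i, |z|^2 = 0.4880
Iter 2: z = -0.2432 + -0.9180i, |z|^2 = 0.9019
Iter 3: z = -0.6036 + -0.2284i, |z|^2 = 0.4165
Iter 4: z = 0.4921 + -0.3992i, |z|^2 = 0.4016
Iter 5: z = 0.2628 + -1.0679i, |z|^2 = 1.2095
Iter 6: z = -0.8915 + -1.2363i, |z|^2 = 2.3230
Iter 7: z = -0.5536 + 1.5291i, |z|^2 = 2.6447
Iter 8: z = -1.8517 + -2.3682i, |z|^2 = 9.0369
Escaped at iteration 8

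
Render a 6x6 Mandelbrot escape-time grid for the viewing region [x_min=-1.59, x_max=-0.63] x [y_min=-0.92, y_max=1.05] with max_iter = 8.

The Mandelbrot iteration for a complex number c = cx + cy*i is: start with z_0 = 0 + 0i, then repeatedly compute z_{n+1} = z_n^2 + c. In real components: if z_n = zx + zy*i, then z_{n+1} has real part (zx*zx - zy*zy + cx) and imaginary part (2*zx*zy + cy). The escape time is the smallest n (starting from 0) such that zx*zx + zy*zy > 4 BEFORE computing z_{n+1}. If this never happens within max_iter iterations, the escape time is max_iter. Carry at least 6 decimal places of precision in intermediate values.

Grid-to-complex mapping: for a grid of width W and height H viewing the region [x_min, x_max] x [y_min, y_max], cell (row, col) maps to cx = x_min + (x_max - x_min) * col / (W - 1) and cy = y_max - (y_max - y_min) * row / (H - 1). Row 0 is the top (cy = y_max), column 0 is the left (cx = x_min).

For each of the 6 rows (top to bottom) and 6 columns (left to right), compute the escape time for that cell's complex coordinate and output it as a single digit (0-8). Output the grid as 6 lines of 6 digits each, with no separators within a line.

Answer: 233333
333458
458888
688888
334568
233334

Derivation:
(row=0, col=0): c = -1.5900 + 1.0500i → escape time 2
(row=0, col=1): c = -1.3980 + 1.0500i → escape time 3
(row=0, col=2): c = -1.2060 + 1.0500i → escape time 3
(row=0, col=3): c = -1.0140 + 1.0500i → escape time 3
(row=0, col=4): c = -0.8220 + 1.0500i → escape time 3
(row=0, col=5): c = -0.6300 + 1.0500i → escape time 3
(row=1, col=0): c = -1.5900 + 0.6560i → escape time 3
(row=1, col=1): c = -1.3980 + 0.6560i → escape time 3
(row=1, col=2): c = -1.2060 + 0.6560i → escape time 3
(row=1, col=3): c = -1.0140 + 0.6560i → escape time 4
(row=1, col=4): c = -0.8220 + 0.6560i → escape time 5
(row=1, col=5): c = -0.6300 + 0.6560i → escape time 8
(row=2, col=0): c = -1.5900 + 0.2620i → escape time 4
(row=2, col=1): c = -1.3980 + 0.2620i → escape time 5
(row=2, col=2): c = -1.2060 + 0.2620i → escape time 8
(row=2, col=3): c = -1.0140 + 0.2620i → escape time 8
(row=2, col=4): c = -0.8220 + 0.2620i → escape time 8
(row=2, col=5): c = -0.6300 + 0.2620i → escape time 8
(row=3, col=0): c = -1.5900 + -0.1320i → escape time 6
(row=3, col=1): c = -1.3980 + -0.1320i → escape time 8
(row=3, col=2): c = -1.2060 + -0.1320i → escape time 8
(row=3, col=3): c = -1.0140 + -0.1320i → escape time 8
(row=3, col=4): c = -0.8220 + -0.1320i → escape time 8
(row=3, col=5): c = -0.6300 + -0.1320i → escape time 8
(row=4, col=0): c = -1.5900 + -0.5260i → escape time 3
(row=4, col=1): c = -1.3980 + -0.5260i → escape time 3
(row=4, col=2): c = -1.2060 + -0.5260i → escape time 4
(row=4, col=3): c = -1.0140 + -0.5260i → escape time 5
(row=4, col=4): c = -0.8220 + -0.5260i → escape time 6
(row=4, col=5): c = -0.6300 + -0.5260i → escape time 8
(row=5, col=0): c = -1.5900 + -0.9200i → escape time 2
(row=5, col=1): c = -1.3980 + -0.9200i → escape time 3
(row=5, col=2): c = -1.2060 + -0.9200i → escape time 3
(row=5, col=3): c = -1.0140 + -0.9200i → escape time 3
(row=5, col=4): c = -0.8220 + -0.9200i → escape time 3
(row=5, col=5): c = -0.6300 + -0.9200i → escape time 4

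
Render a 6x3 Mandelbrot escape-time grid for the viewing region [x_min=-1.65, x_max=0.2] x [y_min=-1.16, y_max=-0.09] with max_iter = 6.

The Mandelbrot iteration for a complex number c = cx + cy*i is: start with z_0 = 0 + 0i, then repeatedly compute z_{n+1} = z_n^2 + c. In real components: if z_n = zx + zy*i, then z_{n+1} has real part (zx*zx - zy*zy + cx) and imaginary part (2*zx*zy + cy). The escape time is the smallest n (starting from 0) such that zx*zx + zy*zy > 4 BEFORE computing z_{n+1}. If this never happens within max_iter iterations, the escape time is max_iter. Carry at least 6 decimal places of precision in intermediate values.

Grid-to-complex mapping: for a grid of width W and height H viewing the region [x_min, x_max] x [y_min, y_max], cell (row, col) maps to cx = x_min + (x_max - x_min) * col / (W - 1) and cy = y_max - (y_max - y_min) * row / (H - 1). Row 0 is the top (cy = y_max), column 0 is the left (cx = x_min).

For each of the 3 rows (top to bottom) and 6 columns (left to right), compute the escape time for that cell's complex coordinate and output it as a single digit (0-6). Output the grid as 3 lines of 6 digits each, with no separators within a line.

(row=0, col=0): c = -1.6500 + -0.0900i → escape time 6
(row=0, col=1): c = -1.2800 + -0.0900i → escape time 6
(row=0, col=2): c = -0.9100 + -0.0900i → escape time 6
(row=0, col=3): c = -0.5400 + -0.0900i → escape time 6
(row=0, col=4): c = -0.1700 + -0.0900i → escape time 6
(row=0, col=5): c = 0.2000 + -0.0900i → escape time 6
(row=1, col=0): c = -1.6500 + -0.6250i → escape time 3
(row=1, col=1): c = -1.2800 + -0.6250i → escape time 3
(row=1, col=2): c = -0.9100 + -0.6250i → escape time 5
(row=1, col=3): c = -0.5400 + -0.6250i → escape time 6
(row=1, col=4): c = -0.1700 + -0.6250i → escape time 6
(row=1, col=5): c = 0.2000 + -0.6250i → escape time 6
(row=2, col=0): c = -1.6500 + -1.1600i → escape time 1
(row=2, col=1): c = -1.2800 + -1.1600i → escape time 2
(row=2, col=2): c = -0.9100 + -1.1600i → escape time 3
(row=2, col=3): c = -0.5400 + -1.1600i → escape time 3
(row=2, col=4): c = -0.1700 + -1.1600i → escape time 4
(row=2, col=5): c = 0.2000 + -1.1600i → escape time 3

Answer: 666666
335666
123343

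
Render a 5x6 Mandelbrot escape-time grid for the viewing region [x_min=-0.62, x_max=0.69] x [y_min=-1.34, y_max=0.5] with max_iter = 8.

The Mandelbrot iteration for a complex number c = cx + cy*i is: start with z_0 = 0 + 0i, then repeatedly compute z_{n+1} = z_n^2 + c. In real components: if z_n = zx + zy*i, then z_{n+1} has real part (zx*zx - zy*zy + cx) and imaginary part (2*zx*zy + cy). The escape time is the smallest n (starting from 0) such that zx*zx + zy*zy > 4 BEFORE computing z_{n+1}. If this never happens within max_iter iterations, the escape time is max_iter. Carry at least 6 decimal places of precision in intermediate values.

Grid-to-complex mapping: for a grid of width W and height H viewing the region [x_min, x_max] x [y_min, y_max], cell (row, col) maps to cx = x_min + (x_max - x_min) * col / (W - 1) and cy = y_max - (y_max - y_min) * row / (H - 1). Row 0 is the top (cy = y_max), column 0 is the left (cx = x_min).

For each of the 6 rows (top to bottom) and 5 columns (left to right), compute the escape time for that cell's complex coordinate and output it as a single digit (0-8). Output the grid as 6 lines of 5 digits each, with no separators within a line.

Answer: 88883
88883
88883
88883
45632
22222

Derivation:
(row=0, col=0): c = -0.6200 + 0.5000i → escape time 8
(row=0, col=1): c = -0.2925 + 0.5000i → escape time 8
(row=0, col=2): c = 0.0350 + 0.5000i → escape time 8
(row=0, col=3): c = 0.3625 + 0.5000i → escape time 8
(row=0, col=4): c = 0.6900 + 0.5000i → escape time 3
(row=1, col=0): c = -0.6200 + 0.1320i → escape time 8
(row=1, col=1): c = -0.2925 + 0.1320i → escape time 8
(row=1, col=2): c = 0.0350 + 0.1320i → escape time 8
(row=1, col=3): c = 0.3625 + 0.1320i → escape time 8
(row=1, col=4): c = 0.6900 + 0.1320i → escape time 3
(row=2, col=0): c = -0.6200 + -0.2360i → escape time 8
(row=2, col=1): c = -0.2925 + -0.2360i → escape time 8
(row=2, col=2): c = 0.0350 + -0.2360i → escape time 8
(row=2, col=3): c = 0.3625 + -0.2360i → escape time 8
(row=2, col=4): c = 0.6900 + -0.2360i → escape time 3
(row=3, col=0): c = -0.6200 + -0.6040i → escape time 8
(row=3, col=1): c = -0.2925 + -0.6040i → escape time 8
(row=3, col=2): c = 0.0350 + -0.6040i → escape time 8
(row=3, col=3): c = 0.3625 + -0.6040i → escape time 8
(row=3, col=4): c = 0.6900 + -0.6040i → escape time 3
(row=4, col=0): c = -0.6200 + -0.9720i → escape time 4
(row=4, col=1): c = -0.2925 + -0.9720i → escape time 5
(row=4, col=2): c = 0.0350 + -0.9720i → escape time 6
(row=4, col=3): c = 0.3625 + -0.9720i → escape time 3
(row=4, col=4): c = 0.6900 + -0.9720i → escape time 2
(row=5, col=0): c = -0.6200 + -1.3400i → escape time 2
(row=5, col=1): c = -0.2925 + -1.3400i → escape time 2
(row=5, col=2): c = 0.0350 + -1.3400i → escape time 2
(row=5, col=3): c = 0.3625 + -1.3400i → escape time 2
(row=5, col=4): c = 0.6900 + -1.3400i → escape time 2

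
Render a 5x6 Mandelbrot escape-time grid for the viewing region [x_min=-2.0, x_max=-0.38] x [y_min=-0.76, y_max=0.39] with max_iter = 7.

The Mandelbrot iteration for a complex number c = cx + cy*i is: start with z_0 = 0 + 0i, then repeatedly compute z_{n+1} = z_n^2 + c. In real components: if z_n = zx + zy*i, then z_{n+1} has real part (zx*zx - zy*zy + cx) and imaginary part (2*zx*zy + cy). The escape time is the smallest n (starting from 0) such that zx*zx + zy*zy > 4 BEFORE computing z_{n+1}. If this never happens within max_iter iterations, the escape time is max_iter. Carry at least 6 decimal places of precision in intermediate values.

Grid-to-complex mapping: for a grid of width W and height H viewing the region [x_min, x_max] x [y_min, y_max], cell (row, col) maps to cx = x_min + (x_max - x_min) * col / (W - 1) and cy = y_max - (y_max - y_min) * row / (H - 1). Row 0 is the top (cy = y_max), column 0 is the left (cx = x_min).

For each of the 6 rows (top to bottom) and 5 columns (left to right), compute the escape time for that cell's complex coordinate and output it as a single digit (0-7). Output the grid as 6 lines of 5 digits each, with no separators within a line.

(row=0, col=0): c = -2.0000 + 0.3900i → escape time 1
(row=0, col=1): c = -1.5950 + 0.3900i → escape time 4
(row=0, col=2): c = -1.1900 + 0.3900i → escape time 7
(row=0, col=3): c = -0.7850 + 0.3900i → escape time 7
(row=0, col=4): c = -0.3800 + 0.3900i → escape time 7
(row=1, col=0): c = -2.0000 + 0.1600i → escape time 1
(row=1, col=1): c = -1.5950 + 0.1600i → escape time 5
(row=1, col=2): c = -1.1900 + 0.1600i → escape time 7
(row=1, col=3): c = -0.7850 + 0.1600i → escape time 7
(row=1, col=4): c = -0.3800 + 0.1600i → escape time 7
(row=2, col=0): c = -2.0000 + -0.0700i → escape time 1
(row=2, col=1): c = -1.5950 + -0.0700i → escape time 6
(row=2, col=2): c = -1.1900 + -0.0700i → escape time 7
(row=2, col=3): c = -0.7850 + -0.0700i → escape time 7
(row=2, col=4): c = -0.3800 + -0.0700i → escape time 7
(row=3, col=0): c = -2.0000 + -0.3000i → escape time 1
(row=3, col=1): c = -1.5950 + -0.3000i → escape time 4
(row=3, col=2): c = -1.1900 + -0.3000i → escape time 7
(row=3, col=3): c = -0.7850 + -0.3000i → escape time 7
(row=3, col=4): c = -0.3800 + -0.3000i → escape time 7
(row=4, col=0): c = -2.0000 + -0.5300i → escape time 1
(row=4, col=1): c = -1.5950 + -0.5300i → escape time 3
(row=4, col=2): c = -1.1900 + -0.5300i → escape time 4
(row=4, col=3): c = -0.7850 + -0.5300i → escape time 6
(row=4, col=4): c = -0.3800 + -0.5300i → escape time 7
(row=5, col=0): c = -2.0000 + -0.7600i → escape time 1
(row=5, col=1): c = -1.5950 + -0.7600i → escape time 3
(row=5, col=2): c = -1.1900 + -0.7600i → escape time 3
(row=5, col=3): c = -0.7850 + -0.7600i → escape time 4
(row=5, col=4): c = -0.3800 + -0.7600i → escape time 7

Answer: 14777
15777
16777
14777
13467
13347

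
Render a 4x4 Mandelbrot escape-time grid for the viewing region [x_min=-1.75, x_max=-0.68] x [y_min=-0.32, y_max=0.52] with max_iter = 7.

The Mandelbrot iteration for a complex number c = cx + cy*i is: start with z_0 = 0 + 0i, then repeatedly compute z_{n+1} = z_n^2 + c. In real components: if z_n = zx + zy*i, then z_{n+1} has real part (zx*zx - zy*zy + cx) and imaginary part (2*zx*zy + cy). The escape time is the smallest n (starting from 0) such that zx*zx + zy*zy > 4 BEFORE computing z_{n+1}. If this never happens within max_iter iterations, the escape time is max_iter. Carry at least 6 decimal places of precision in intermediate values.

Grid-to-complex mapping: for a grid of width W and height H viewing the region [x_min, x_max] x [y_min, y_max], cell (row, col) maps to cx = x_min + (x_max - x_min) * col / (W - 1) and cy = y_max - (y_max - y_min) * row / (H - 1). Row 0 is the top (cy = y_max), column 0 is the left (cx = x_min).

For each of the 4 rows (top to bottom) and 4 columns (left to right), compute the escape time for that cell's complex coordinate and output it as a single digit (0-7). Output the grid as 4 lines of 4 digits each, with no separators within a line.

Answer: 3357
4677
7777
4577

Derivation:
(row=0, col=0): c = -1.7500 + 0.5200i → escape time 3
(row=0, col=1): c = -1.3933 + 0.5200i → escape time 3
(row=0, col=2): c = -1.0367 + 0.5200i → escape time 5
(row=0, col=3): c = -0.6800 + 0.5200i → escape time 7
(row=1, col=0): c = -1.7500 + 0.2400i → escape time 4
(row=1, col=1): c = -1.3933 + 0.2400i → escape time 6
(row=1, col=2): c = -1.0367 + 0.2400i → escape time 7
(row=1, col=3): c = -0.6800 + 0.2400i → escape time 7
(row=2, col=0): c = -1.7500 + -0.0400i → escape time 7
(row=2, col=1): c = -1.3933 + -0.0400i → escape time 7
(row=2, col=2): c = -1.0367 + -0.0400i → escape time 7
(row=2, col=3): c = -0.6800 + -0.0400i → escape time 7
(row=3, col=0): c = -1.7500 + -0.3200i → escape time 4
(row=3, col=1): c = -1.3933 + -0.3200i → escape time 5
(row=3, col=2): c = -1.0367 + -0.3200i → escape time 7
(row=3, col=3): c = -0.6800 + -0.3200i → escape time 7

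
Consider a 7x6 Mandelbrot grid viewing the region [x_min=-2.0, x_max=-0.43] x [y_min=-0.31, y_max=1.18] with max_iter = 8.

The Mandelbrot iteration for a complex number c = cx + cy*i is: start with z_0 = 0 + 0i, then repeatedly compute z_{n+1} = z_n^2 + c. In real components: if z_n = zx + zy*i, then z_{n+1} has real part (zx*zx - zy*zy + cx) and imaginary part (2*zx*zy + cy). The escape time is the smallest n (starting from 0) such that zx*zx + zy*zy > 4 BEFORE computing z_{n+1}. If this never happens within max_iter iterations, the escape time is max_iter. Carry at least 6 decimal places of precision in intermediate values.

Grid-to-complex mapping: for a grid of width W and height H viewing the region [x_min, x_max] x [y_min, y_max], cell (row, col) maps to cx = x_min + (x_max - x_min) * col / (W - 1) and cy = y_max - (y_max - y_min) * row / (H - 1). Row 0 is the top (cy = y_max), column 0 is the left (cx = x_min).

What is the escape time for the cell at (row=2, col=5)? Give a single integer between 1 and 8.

Answer: 6

Derivation:
z_0 = 0 + 0i, c = -0.6917 + 0.5840i
Iter 1: z = -0.6917 + 0.5840i, |z|^2 = 0.8195
Iter 2: z = -0.5543 + -0.2239i, |z|^2 = 0.3574
Iter 3: z = -0.4345 + 0.8322i, |z|^2 = 0.8813
Iter 4: z = -1.1954 + -0.1392i, |z|^2 = 1.4484
Iter 5: z = 0.7179 + 0.9168i, |z|^2 = 1.3559
Iter 6: z = -1.0167 + 1.9004i, |z|^2 = 4.6452
Escaped at iteration 6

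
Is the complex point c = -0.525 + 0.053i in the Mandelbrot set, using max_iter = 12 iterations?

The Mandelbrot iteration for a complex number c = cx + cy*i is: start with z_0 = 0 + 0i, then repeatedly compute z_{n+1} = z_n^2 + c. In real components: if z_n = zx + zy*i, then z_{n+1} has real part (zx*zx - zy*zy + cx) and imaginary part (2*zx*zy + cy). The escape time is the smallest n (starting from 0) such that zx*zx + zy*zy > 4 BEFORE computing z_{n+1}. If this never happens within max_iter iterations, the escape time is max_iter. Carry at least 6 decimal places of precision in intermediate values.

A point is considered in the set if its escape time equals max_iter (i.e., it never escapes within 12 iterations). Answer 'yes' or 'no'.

z_0 = 0 + 0i, c = -0.5250 + 0.0530i
Iter 1: z = -0.5250 + 0.0530i, |z|^2 = 0.2784
Iter 2: z = -0.2522 + -0.0026i, |z|^2 = 0.0636
Iter 3: z = -0.4614 + 0.0543i, |z|^2 = 0.2159
Iter 4: z = -0.3151 + 0.0029i, |z|^2 = 0.0993
Iter 5: z = -0.4257 + 0.0512i, |z|^2 = 0.1839
Iter 6: z = -0.3464 + 0.0094i, |z|^2 = 0.1201
Iter 7: z = -0.4051 + 0.0465i, |z|^2 = 0.1663
Iter 8: z = -0.3630 + 0.0153i, |z|^2 = 0.1320
Iter 9: z = -0.3934 + 0.0419i, |z|^2 = 0.1565
Iter 10: z = -0.3720 + 0.0201i, |z|^2 = 0.1388
Iter 11: z = -0.3871 + 0.0381i, |z|^2 = 0.1513
Did not escape in 12 iterations → in set

Answer: yes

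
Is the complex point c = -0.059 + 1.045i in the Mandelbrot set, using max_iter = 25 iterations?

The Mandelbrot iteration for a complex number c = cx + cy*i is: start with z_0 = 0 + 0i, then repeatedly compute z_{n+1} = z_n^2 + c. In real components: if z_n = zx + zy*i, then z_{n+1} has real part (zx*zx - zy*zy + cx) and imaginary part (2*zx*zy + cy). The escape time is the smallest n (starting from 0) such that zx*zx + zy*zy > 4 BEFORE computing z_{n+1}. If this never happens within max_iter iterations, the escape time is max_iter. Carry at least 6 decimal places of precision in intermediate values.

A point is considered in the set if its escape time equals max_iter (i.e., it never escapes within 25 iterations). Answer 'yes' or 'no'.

z_0 = 0 + 0i, c = -0.0590 + 1.0450i
Iter 1: z = -0.0590 + 1.0450i, |z|^2 = 1.0955
Iter 2: z = -1.1475 + 0.9217i, |z|^2 = 2.1664
Iter 3: z = 0.4083 + -1.0704i, |z|^2 = 1.3124
Iter 4: z = -1.0379 + 0.1708i, |z|^2 = 1.1065
Iter 5: z = 0.9891 + 0.6903i, |z|^2 = 1.4549
Iter 6: z = 0.4427 + 2.4106i, |z|^2 = 6.0072
Escaped at iteration 6

Answer: no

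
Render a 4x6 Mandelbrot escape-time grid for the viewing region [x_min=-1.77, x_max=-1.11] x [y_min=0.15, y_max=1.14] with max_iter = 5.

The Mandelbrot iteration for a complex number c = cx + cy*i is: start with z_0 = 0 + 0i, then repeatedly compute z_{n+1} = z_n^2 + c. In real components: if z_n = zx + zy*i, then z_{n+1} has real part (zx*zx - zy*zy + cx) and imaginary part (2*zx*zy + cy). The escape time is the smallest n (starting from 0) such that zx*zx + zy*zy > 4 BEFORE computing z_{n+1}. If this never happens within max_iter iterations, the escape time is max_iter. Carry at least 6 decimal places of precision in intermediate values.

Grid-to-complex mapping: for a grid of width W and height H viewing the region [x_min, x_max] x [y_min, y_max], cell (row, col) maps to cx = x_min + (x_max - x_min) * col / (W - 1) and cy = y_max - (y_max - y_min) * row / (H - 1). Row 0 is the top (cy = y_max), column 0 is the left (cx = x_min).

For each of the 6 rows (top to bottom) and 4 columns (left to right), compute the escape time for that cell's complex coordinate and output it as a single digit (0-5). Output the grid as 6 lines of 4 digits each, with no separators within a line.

(row=0, col=0): c = -1.7700 + 1.1400i → escape time 1
(row=0, col=1): c = -1.5500 + 1.1400i → escape time 2
(row=0, col=2): c = -1.3300 + 1.1400i → escape time 2
(row=0, col=3): c = -1.1100 + 1.1400i → escape time 3
(row=1, col=0): c = -1.7700 + 0.9420i → escape time 1
(row=1, col=1): c = -1.5500 + 0.9420i → escape time 3
(row=1, col=2): c = -1.3300 + 0.9420i → escape time 3
(row=1, col=3): c = -1.1100 + 0.9420i → escape time 3
(row=2, col=0): c = -1.7700 + 0.7440i → escape time 2
(row=2, col=1): c = -1.5500 + 0.7440i → escape time 3
(row=2, col=2): c = -1.3300 + 0.7440i → escape time 3
(row=2, col=3): c = -1.1100 + 0.7440i → escape time 3
(row=3, col=0): c = -1.7700 + 0.5460i → escape time 3
(row=3, col=1): c = -1.5500 + 0.5460i → escape time 3
(row=3, col=2): c = -1.3300 + 0.5460i → escape time 3
(row=3, col=3): c = -1.1100 + 0.5460i → escape time 5
(row=4, col=0): c = -1.7700 + 0.3480i → escape time 3
(row=4, col=1): c = -1.5500 + 0.3480i → escape time 4
(row=4, col=2): c = -1.3300 + 0.3480i → escape time 5
(row=4, col=3): c = -1.1100 + 0.3480i → escape time 5
(row=5, col=0): c = -1.7700 + 0.1500i → escape time 4
(row=5, col=1): c = -1.5500 + 0.1500i → escape time 5
(row=5, col=2): c = -1.3300 + 0.1500i → escape time 5
(row=5, col=3): c = -1.1100 + 0.1500i → escape time 5

Answer: 1223
1333
2333
3335
3455
4555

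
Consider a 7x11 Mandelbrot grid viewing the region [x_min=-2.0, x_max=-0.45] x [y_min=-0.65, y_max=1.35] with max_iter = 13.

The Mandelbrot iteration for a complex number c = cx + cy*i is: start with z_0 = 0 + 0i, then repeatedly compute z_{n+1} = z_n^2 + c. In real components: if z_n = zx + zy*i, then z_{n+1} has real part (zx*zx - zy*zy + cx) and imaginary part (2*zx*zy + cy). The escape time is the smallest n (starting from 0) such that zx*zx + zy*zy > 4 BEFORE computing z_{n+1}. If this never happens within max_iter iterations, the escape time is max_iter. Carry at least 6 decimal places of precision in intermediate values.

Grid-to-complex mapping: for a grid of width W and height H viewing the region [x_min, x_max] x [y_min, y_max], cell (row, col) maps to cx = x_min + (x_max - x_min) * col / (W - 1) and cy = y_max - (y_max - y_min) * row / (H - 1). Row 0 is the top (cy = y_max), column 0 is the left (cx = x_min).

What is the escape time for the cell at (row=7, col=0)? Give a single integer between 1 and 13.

Answer: 1

Derivation:
z_0 = 0 + 0i, c = -2.0000 + -0.0500i
Iter 1: z = -2.0000 + -0.0500i, |z|^2 = 4.0025
Escaped at iteration 1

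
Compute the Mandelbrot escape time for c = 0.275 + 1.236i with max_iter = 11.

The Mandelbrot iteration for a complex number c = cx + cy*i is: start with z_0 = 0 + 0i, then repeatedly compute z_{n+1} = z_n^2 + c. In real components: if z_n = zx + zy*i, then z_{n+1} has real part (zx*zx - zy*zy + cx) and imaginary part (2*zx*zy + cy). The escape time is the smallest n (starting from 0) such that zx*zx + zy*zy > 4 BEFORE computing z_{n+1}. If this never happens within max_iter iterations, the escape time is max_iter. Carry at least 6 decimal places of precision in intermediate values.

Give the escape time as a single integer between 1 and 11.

Answer: 2

Derivation:
z_0 = 0 + 0i, c = 0.2750 + 1.2360i
Iter 1: z = 0.2750 + 1.2360i, |z|^2 = 1.6033
Iter 2: z = -1.1771 + 1.9158i, |z|^2 = 5.0558
Escaped at iteration 2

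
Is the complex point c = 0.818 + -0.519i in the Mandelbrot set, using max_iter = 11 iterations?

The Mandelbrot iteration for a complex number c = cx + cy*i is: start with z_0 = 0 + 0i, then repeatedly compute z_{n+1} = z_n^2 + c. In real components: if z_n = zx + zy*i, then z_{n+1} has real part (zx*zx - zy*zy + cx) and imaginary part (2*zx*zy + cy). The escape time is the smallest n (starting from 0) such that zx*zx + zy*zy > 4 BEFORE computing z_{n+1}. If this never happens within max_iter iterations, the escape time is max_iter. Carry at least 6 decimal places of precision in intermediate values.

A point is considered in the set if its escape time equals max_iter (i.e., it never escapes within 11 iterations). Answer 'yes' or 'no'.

Answer: no

Derivation:
z_0 = 0 + 0i, c = 0.8180 + -0.5190i
Iter 1: z = 0.8180 + -0.5190i, |z|^2 = 0.9385
Iter 2: z = 1.2178 + -1.3681i, |z|^2 = 3.3546
Iter 3: z = 0.4293 + -3.8510i, |z|^2 = 15.0145
Escaped at iteration 3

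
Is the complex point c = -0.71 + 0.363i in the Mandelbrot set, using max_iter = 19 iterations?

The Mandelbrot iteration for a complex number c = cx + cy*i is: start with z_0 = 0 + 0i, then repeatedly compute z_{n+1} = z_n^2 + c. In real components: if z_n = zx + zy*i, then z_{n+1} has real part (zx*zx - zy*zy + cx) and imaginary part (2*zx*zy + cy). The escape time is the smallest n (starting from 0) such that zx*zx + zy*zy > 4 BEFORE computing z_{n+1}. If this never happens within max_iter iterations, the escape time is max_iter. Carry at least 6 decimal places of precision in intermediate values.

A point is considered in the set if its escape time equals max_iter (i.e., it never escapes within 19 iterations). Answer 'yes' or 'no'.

z_0 = 0 + 0i, c = -0.7100 + 0.3630i
Iter 1: z = -0.7100 + 0.3630i, |z|^2 = 0.6359
Iter 2: z = -0.3377 + -0.1525i, |z|^2 = 0.1373
Iter 3: z = -0.6192 + 0.4660i, |z|^2 = 0.6006
Iter 4: z = -0.5437 + -0.2141i, |z|^2 = 0.3414
Iter 5: z = -0.4602 + 0.5958i, |z|^2 = 0.5668
Iter 6: z = -0.8531 + -0.1854i, |z|^2 = 0.7622
Iter 7: z = -0.0165 + 0.6793i, |z|^2 = 0.4618
Iter 8: z = -1.1712 + 0.3405i, |z|^2 = 1.4877
Iter 9: z = 0.5458 + -0.4346i, |z|^2 = 0.4868
Iter 10: z = -0.6011 + -0.1114i, |z|^2 = 0.3737
Iter 11: z = -0.3611 + 0.4970i, |z|^2 = 0.3774
Iter 12: z = -0.8265 + 0.0041i, |z|^2 = 0.6832
Iter 13: z = -0.0269 + 0.3563i, |z|^2 = 0.1277
Iter 14: z = -0.8362 + 0.3439i, |z|^2 = 0.8175
Iter 15: z = -0.1290 + -0.2121i, |z|^2 = 0.0616
Iter 16: z = -0.7384 + 0.4177i, |z|^2 = 0.7196
Iter 17: z = -0.3393 + -0.2538i, |z|^2 = 0.1796
Iter 18: z = -0.6593 + 0.5353i, |z|^2 = 0.7212
Did not escape in 19 iterations → in set

Answer: yes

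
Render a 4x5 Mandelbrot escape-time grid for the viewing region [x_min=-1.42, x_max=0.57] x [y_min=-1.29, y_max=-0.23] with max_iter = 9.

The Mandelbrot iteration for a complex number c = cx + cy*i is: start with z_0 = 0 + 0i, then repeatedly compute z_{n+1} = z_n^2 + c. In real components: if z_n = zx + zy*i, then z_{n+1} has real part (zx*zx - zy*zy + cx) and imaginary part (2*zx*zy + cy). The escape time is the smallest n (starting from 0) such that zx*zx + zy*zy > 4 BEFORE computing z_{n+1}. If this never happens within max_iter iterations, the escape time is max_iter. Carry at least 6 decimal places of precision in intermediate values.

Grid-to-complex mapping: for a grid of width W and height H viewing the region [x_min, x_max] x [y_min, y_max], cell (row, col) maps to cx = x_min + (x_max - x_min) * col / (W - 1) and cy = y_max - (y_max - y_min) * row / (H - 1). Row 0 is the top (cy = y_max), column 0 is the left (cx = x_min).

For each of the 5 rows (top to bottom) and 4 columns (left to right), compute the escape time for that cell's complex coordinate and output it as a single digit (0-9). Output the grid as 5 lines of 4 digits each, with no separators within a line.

(row=0, col=0): c = -1.4200 + -0.2300i → escape time 5
(row=0, col=1): c = -0.7567 + -0.2300i → escape time 9
(row=0, col=2): c = -0.0933 + -0.2300i → escape time 9
(row=0, col=3): c = 0.5700 + -0.2300i → escape time 4
(row=1, col=0): c = -1.4200 + -0.4950i → escape time 3
(row=1, col=1): c = -0.7567 + -0.4950i → escape time 6
(row=1, col=2): c = -0.0933 + -0.4950i → escape time 9
(row=1, col=3): c = 0.5700 + -0.4950i → escape time 4
(row=2, col=0): c = -1.4200 + -0.7600i → escape time 3
(row=2, col=1): c = -0.7567 + -0.7600i → escape time 4
(row=2, col=2): c = -0.0933 + -0.7600i → escape time 9
(row=2, col=3): c = 0.5700 + -0.7600i → escape time 3
(row=3, col=0): c = -1.4200 + -1.0250i → escape time 3
(row=3, col=1): c = -0.7567 + -1.0250i → escape time 3
(row=3, col=2): c = -0.0933 + -1.0250i → escape time 8
(row=3, col=3): c = 0.5700 + -1.0250i → escape time 2
(row=4, col=0): c = -1.4200 + -1.2900i → escape time 2
(row=4, col=1): c = -0.7567 + -1.2900i → escape time 3
(row=4, col=2): c = -0.0933 + -1.2900i → escape time 2
(row=4, col=3): c = 0.5700 + -1.2900i → escape time 2

Answer: 5994
3694
3493
3382
2322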